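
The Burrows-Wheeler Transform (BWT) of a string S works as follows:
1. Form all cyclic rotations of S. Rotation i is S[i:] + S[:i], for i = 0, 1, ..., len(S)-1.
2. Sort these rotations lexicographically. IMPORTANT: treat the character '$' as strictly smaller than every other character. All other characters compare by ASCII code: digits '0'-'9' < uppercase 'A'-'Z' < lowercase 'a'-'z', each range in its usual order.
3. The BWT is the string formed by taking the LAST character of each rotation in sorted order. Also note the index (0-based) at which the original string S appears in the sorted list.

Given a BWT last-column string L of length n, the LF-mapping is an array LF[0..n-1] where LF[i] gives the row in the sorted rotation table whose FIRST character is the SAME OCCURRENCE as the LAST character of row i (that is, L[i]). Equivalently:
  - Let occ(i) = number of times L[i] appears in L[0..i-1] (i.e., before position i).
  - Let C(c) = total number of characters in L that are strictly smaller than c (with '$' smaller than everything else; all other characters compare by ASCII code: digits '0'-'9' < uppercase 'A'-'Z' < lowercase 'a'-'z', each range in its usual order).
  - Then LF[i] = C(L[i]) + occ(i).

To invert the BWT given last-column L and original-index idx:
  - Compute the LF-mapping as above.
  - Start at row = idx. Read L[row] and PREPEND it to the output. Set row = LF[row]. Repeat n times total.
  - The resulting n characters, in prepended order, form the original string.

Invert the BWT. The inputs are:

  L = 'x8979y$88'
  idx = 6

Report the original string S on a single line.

Answer: 98y9878x$

Derivation:
LF mapping: 7 2 5 1 6 8 0 3 4
Walk LF starting at row 6, prepending L[row]:
  step 1: row=6, L[6]='$', prepend. Next row=LF[6]=0
  step 2: row=0, L[0]='x', prepend. Next row=LF[0]=7
  step 3: row=7, L[7]='8', prepend. Next row=LF[7]=3
  step 4: row=3, L[3]='7', prepend. Next row=LF[3]=1
  step 5: row=1, L[1]='8', prepend. Next row=LF[1]=2
  step 6: row=2, L[2]='9', prepend. Next row=LF[2]=5
  step 7: row=5, L[5]='y', prepend. Next row=LF[5]=8
  step 8: row=8, L[8]='8', prepend. Next row=LF[8]=4
  step 9: row=4, L[4]='9', prepend. Next row=LF[4]=6
Reversed output: 98y9878x$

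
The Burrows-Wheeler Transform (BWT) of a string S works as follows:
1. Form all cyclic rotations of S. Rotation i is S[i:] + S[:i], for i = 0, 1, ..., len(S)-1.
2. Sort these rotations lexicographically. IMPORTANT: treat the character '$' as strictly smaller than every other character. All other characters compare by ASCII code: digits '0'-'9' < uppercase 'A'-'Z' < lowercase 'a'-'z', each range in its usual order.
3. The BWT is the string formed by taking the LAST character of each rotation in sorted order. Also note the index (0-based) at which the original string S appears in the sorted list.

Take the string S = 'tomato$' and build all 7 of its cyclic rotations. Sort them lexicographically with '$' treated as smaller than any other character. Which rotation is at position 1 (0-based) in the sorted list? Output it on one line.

All 7 rotations (rotation i = S[i:]+S[:i]):
  rot[0] = tomato$
  rot[1] = omato$t
  rot[2] = mato$to
  rot[3] = ato$tom
  rot[4] = to$toma
  rot[5] = o$tomat
  rot[6] = $tomato
Sorted (with $ < everything):
  sorted[0] = $tomato
  sorted[1] = ato$tom
  sorted[2] = mato$to
  sorted[3] = o$tomat
  sorted[4] = omato$t
  sorted[5] = to$toma
  sorted[6] = tomato$
sorted[1] = ato$tom

Answer: ato$tom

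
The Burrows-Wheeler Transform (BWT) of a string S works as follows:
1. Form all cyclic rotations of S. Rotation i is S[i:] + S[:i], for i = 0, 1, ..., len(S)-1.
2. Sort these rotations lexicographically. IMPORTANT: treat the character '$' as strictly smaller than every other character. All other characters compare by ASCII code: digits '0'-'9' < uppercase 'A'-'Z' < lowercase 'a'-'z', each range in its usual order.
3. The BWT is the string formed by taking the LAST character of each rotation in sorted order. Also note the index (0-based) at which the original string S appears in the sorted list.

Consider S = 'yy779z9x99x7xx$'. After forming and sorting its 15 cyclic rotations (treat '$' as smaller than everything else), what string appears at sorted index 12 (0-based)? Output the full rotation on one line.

All 15 rotations (rotation i = S[i:]+S[:i]):
  rot[0] = yy779z9x99x7xx$
  rot[1] = y779z9x99x7xx$y
  rot[2] = 779z9x99x7xx$yy
  rot[3] = 79z9x99x7xx$yy7
  rot[4] = 9z9x99x7xx$yy77
  rot[5] = z9x99x7xx$yy779
  rot[6] = 9x99x7xx$yy779z
  rot[7] = x99x7xx$yy779z9
  rot[8] = 99x7xx$yy779z9x
  rot[9] = 9x7xx$yy779z9x9
  rot[10] = x7xx$yy779z9x99
  rot[11] = 7xx$yy779z9x99x
  rot[12] = xx$yy779z9x99x7
  rot[13] = x$yy779z9x99x7x
  rot[14] = $yy779z9x99x7xx
Sorted (with $ < everything):
  sorted[0] = $yy779z9x99x7xx
  sorted[1] = 779z9x99x7xx$yy
  sorted[2] = 79z9x99x7xx$yy7
  sorted[3] = 7xx$yy779z9x99x
  sorted[4] = 99x7xx$yy779z9x
  sorted[5] = 9x7xx$yy779z9x9
  sorted[6] = 9x99x7xx$yy779z
  sorted[7] = 9z9x99x7xx$yy77
  sorted[8] = x$yy779z9x99x7x
  sorted[9] = x7xx$yy779z9x99
  sorted[10] = x99x7xx$yy779z9
  sorted[11] = xx$yy779z9x99x7
  sorted[12] = y779z9x99x7xx$y
  sorted[13] = yy779z9x99x7xx$
  sorted[14] = z9x99x7xx$yy779
sorted[12] = y779z9x99x7xx$y

Answer: y779z9x99x7xx$y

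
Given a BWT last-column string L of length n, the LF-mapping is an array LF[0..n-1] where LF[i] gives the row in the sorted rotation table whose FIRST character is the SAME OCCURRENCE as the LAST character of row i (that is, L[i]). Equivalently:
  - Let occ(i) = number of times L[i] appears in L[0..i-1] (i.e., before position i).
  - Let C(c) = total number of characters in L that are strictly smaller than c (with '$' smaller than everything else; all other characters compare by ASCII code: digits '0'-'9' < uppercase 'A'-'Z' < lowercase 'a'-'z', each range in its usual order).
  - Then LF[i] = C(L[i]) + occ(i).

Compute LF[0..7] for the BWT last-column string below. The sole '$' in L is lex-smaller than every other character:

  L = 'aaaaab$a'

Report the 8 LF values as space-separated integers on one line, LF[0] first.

Answer: 1 2 3 4 5 7 0 6

Derivation:
Char counts: '$':1, 'a':6, 'b':1
C (first-col start): C('$')=0, C('a')=1, C('b')=7
L[0]='a': occ=0, LF[0]=C('a')+0=1+0=1
L[1]='a': occ=1, LF[1]=C('a')+1=1+1=2
L[2]='a': occ=2, LF[2]=C('a')+2=1+2=3
L[3]='a': occ=3, LF[3]=C('a')+3=1+3=4
L[4]='a': occ=4, LF[4]=C('a')+4=1+4=5
L[5]='b': occ=0, LF[5]=C('b')+0=7+0=7
L[6]='$': occ=0, LF[6]=C('$')+0=0+0=0
L[7]='a': occ=5, LF[7]=C('a')+5=1+5=6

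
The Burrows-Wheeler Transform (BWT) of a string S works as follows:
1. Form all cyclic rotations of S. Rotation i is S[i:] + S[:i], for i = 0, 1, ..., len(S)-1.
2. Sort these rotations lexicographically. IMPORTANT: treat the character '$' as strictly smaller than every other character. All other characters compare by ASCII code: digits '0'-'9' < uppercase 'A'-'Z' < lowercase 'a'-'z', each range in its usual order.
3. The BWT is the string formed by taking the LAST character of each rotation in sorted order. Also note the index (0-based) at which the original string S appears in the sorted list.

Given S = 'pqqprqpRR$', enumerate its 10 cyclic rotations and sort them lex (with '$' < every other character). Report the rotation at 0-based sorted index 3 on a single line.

Answer: pRR$pqqprq

Derivation:
All 10 rotations (rotation i = S[i:]+S[:i]):
  rot[0] = pqqprqpRR$
  rot[1] = qqprqpRR$p
  rot[2] = qprqpRR$pq
  rot[3] = prqpRR$pqq
  rot[4] = rqpRR$pqqp
  rot[5] = qpRR$pqqpr
  rot[6] = pRR$pqqprq
  rot[7] = RR$pqqprqp
  rot[8] = R$pqqprqpR
  rot[9] = $pqqprqpRR
Sorted (with $ < everything):
  sorted[0] = $pqqprqpRR
  sorted[1] = R$pqqprqpR
  sorted[2] = RR$pqqprqp
  sorted[3] = pRR$pqqprq
  sorted[4] = pqqprqpRR$
  sorted[5] = prqpRR$pqq
  sorted[6] = qpRR$pqqpr
  sorted[7] = qprqpRR$pq
  sorted[8] = qqprqpRR$p
  sorted[9] = rqpRR$pqqp
sorted[3] = pRR$pqqprq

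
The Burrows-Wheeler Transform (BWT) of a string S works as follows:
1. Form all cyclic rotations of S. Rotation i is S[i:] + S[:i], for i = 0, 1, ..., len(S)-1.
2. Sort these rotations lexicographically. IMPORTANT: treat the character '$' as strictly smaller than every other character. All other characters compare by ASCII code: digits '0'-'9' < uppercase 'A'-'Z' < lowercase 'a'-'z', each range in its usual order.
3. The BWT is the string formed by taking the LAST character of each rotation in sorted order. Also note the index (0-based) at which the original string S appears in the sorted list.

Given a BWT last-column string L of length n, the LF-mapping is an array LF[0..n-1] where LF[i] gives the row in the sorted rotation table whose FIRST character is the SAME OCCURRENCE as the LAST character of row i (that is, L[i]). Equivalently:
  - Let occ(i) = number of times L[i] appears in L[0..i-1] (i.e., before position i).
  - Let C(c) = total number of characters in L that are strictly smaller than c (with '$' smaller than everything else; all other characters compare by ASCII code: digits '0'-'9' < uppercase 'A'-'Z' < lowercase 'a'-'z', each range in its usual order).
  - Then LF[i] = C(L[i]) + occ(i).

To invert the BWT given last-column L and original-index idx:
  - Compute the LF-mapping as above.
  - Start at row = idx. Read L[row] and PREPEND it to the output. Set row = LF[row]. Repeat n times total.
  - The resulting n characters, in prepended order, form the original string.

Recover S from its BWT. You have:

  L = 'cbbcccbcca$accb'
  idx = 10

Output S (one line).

LF mapping: 7 3 4 8 9 10 5 11 12 1 0 2 13 14 6
Walk LF starting at row 10, prepending L[row]:
  step 1: row=10, L[10]='$', prepend. Next row=LF[10]=0
  step 2: row=0, L[0]='c', prepend. Next row=LF[0]=7
  step 3: row=7, L[7]='c', prepend. Next row=LF[7]=11
  step 4: row=11, L[11]='a', prepend. Next row=LF[11]=2
  step 5: row=2, L[2]='b', prepend. Next row=LF[2]=4
  step 6: row=4, L[4]='c', prepend. Next row=LF[4]=9
  step 7: row=9, L[9]='a', prepend. Next row=LF[9]=1
  step 8: row=1, L[1]='b', prepend. Next row=LF[1]=3
  step 9: row=3, L[3]='c', prepend. Next row=LF[3]=8
  step 10: row=8, L[8]='c', prepend. Next row=LF[8]=12
  step 11: row=12, L[12]='c', prepend. Next row=LF[12]=13
  step 12: row=13, L[13]='c', prepend. Next row=LF[13]=14
  step 13: row=14, L[14]='b', prepend. Next row=LF[14]=6
  step 14: row=6, L[6]='b', prepend. Next row=LF[6]=5
  step 15: row=5, L[5]='c', prepend. Next row=LF[5]=10
Reversed output: cbbccccbacbacc$

Answer: cbbccccbacbacc$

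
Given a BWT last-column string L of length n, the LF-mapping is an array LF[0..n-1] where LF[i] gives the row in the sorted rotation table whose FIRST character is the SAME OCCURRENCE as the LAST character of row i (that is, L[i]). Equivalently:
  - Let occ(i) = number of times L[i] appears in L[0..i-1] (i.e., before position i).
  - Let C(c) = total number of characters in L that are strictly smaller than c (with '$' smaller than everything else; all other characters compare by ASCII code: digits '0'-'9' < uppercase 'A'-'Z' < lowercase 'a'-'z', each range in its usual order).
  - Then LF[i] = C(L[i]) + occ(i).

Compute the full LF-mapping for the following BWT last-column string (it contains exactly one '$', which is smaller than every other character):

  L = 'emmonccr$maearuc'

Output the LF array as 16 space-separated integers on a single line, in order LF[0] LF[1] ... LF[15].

Answer: 6 8 9 12 11 3 4 13 0 10 1 7 2 14 15 5

Derivation:
Char counts: '$':1, 'a':2, 'c':3, 'e':2, 'm':3, 'n':1, 'o':1, 'r':2, 'u':1
C (first-col start): C('$')=0, C('a')=1, C('c')=3, C('e')=6, C('m')=8, C('n')=11, C('o')=12, C('r')=13, C('u')=15
L[0]='e': occ=0, LF[0]=C('e')+0=6+0=6
L[1]='m': occ=0, LF[1]=C('m')+0=8+0=8
L[2]='m': occ=1, LF[2]=C('m')+1=8+1=9
L[3]='o': occ=0, LF[3]=C('o')+0=12+0=12
L[4]='n': occ=0, LF[4]=C('n')+0=11+0=11
L[5]='c': occ=0, LF[5]=C('c')+0=3+0=3
L[6]='c': occ=1, LF[6]=C('c')+1=3+1=4
L[7]='r': occ=0, LF[7]=C('r')+0=13+0=13
L[8]='$': occ=0, LF[8]=C('$')+0=0+0=0
L[9]='m': occ=2, LF[9]=C('m')+2=8+2=10
L[10]='a': occ=0, LF[10]=C('a')+0=1+0=1
L[11]='e': occ=1, LF[11]=C('e')+1=6+1=7
L[12]='a': occ=1, LF[12]=C('a')+1=1+1=2
L[13]='r': occ=1, LF[13]=C('r')+1=13+1=14
L[14]='u': occ=0, LF[14]=C('u')+0=15+0=15
L[15]='c': occ=2, LF[15]=C('c')+2=3+2=5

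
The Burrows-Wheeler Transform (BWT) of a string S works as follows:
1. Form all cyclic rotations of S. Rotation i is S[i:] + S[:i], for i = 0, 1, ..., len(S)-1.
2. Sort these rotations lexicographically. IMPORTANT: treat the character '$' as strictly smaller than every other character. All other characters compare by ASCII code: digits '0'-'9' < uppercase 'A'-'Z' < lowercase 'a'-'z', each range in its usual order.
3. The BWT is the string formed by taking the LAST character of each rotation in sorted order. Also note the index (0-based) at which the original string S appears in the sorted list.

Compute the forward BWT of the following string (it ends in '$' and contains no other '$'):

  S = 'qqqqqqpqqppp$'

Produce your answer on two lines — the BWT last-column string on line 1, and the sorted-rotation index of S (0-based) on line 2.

All 13 rotations (rotation i = S[i:]+S[:i]):
  rot[0] = qqqqqqpqqppp$
  rot[1] = qqqqqpqqppp$q
  rot[2] = qqqqpqqppp$qq
  rot[3] = qqqpqqppp$qqq
  rot[4] = qqpqqppp$qqqq
  rot[5] = qpqqppp$qqqqq
  rot[6] = pqqppp$qqqqqq
  rot[7] = qqppp$qqqqqqp
  rot[8] = qppp$qqqqqqpq
  rot[9] = ppp$qqqqqqpqq
  rot[10] = pp$qqqqqqpqqp
  rot[11] = p$qqqqqqpqqpp
  rot[12] = $qqqqqqpqqppp
Sorted (with $ < everything):
  sorted[0] = $qqqqqqpqqppp  (last char: 'p')
  sorted[1] = p$qqqqqqpqqpp  (last char: 'p')
  sorted[2] = pp$qqqqqqpqqp  (last char: 'p')
  sorted[3] = ppp$qqqqqqpqq  (last char: 'q')
  sorted[4] = pqqppp$qqqqqq  (last char: 'q')
  sorted[5] = qppp$qqqqqqpq  (last char: 'q')
  sorted[6] = qpqqppp$qqqqq  (last char: 'q')
  sorted[7] = qqppp$qqqqqqp  (last char: 'p')
  sorted[8] = qqpqqppp$qqqq  (last char: 'q')
  sorted[9] = qqqpqqppp$qqq  (last char: 'q')
  sorted[10] = qqqqpqqppp$qq  (last char: 'q')
  sorted[11] = qqqqqpqqppp$q  (last char: 'q')
  sorted[12] = qqqqqqpqqppp$  (last char: '$')
Last column: pppqqqqpqqqq$
Original string S is at sorted index 12

Answer: pppqqqqpqqqq$
12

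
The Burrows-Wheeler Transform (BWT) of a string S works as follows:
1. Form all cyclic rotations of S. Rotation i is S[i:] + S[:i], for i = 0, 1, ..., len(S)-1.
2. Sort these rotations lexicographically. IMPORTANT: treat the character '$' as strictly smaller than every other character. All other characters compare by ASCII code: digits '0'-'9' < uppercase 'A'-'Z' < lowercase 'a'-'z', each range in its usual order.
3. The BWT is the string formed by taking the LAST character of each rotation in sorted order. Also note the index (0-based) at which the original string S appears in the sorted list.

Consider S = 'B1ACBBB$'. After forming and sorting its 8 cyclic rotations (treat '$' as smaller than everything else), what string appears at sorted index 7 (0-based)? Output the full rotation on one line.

All 8 rotations (rotation i = S[i:]+S[:i]):
  rot[0] = B1ACBBB$
  rot[1] = 1ACBBB$B
  rot[2] = ACBBB$B1
  rot[3] = CBBB$B1A
  rot[4] = BBB$B1AC
  rot[5] = BB$B1ACB
  rot[6] = B$B1ACBB
  rot[7] = $B1ACBBB
Sorted (with $ < everything):
  sorted[0] = $B1ACBBB
  sorted[1] = 1ACBBB$B
  sorted[2] = ACBBB$B1
  sorted[3] = B$B1ACBB
  sorted[4] = B1ACBBB$
  sorted[5] = BB$B1ACB
  sorted[6] = BBB$B1AC
  sorted[7] = CBBB$B1A
sorted[7] = CBBB$B1A

Answer: CBBB$B1A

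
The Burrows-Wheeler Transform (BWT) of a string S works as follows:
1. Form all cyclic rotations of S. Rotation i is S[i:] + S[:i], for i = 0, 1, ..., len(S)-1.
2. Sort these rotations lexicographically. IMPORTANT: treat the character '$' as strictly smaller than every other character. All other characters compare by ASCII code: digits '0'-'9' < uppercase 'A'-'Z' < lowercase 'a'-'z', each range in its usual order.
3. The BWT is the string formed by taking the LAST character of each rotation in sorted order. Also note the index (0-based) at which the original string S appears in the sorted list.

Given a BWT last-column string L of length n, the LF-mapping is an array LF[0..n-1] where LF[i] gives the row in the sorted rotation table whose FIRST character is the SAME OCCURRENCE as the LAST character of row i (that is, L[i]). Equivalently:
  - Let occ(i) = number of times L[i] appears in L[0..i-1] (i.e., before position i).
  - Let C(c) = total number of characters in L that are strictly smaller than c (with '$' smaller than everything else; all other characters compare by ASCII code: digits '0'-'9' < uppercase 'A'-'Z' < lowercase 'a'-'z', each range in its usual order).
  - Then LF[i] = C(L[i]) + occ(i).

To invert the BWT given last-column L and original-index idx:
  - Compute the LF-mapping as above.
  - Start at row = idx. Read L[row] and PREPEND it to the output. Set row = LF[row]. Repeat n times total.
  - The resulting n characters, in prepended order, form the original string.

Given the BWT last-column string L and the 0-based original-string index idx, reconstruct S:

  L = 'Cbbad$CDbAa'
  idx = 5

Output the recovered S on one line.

Answer: aCadDbAbbC$

Derivation:
LF mapping: 2 7 8 5 10 0 3 4 9 1 6
Walk LF starting at row 5, prepending L[row]:
  step 1: row=5, L[5]='$', prepend. Next row=LF[5]=0
  step 2: row=0, L[0]='C', prepend. Next row=LF[0]=2
  step 3: row=2, L[2]='b', prepend. Next row=LF[2]=8
  step 4: row=8, L[8]='b', prepend. Next row=LF[8]=9
  step 5: row=9, L[9]='A', prepend. Next row=LF[9]=1
  step 6: row=1, L[1]='b', prepend. Next row=LF[1]=7
  step 7: row=7, L[7]='D', prepend. Next row=LF[7]=4
  step 8: row=4, L[4]='d', prepend. Next row=LF[4]=10
  step 9: row=10, L[10]='a', prepend. Next row=LF[10]=6
  step 10: row=6, L[6]='C', prepend. Next row=LF[6]=3
  step 11: row=3, L[3]='a', prepend. Next row=LF[3]=5
Reversed output: aCadDbAbbC$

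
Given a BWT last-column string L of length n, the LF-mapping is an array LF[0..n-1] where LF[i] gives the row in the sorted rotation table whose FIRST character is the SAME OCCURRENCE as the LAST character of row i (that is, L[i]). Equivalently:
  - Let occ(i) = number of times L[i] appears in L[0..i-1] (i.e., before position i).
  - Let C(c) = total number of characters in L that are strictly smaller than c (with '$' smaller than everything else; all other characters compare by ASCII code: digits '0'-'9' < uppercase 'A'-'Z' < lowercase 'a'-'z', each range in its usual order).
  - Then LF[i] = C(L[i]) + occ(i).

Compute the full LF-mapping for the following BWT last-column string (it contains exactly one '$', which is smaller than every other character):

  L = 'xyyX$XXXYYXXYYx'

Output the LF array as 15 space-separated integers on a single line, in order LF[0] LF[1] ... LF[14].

Char counts: '$':1, 'X':6, 'Y':4, 'x':2, 'y':2
C (first-col start): C('$')=0, C('X')=1, C('Y')=7, C('x')=11, C('y')=13
L[0]='x': occ=0, LF[0]=C('x')+0=11+0=11
L[1]='y': occ=0, LF[1]=C('y')+0=13+0=13
L[2]='y': occ=1, LF[2]=C('y')+1=13+1=14
L[3]='X': occ=0, LF[3]=C('X')+0=1+0=1
L[4]='$': occ=0, LF[4]=C('$')+0=0+0=0
L[5]='X': occ=1, LF[5]=C('X')+1=1+1=2
L[6]='X': occ=2, LF[6]=C('X')+2=1+2=3
L[7]='X': occ=3, LF[7]=C('X')+3=1+3=4
L[8]='Y': occ=0, LF[8]=C('Y')+0=7+0=7
L[9]='Y': occ=1, LF[9]=C('Y')+1=7+1=8
L[10]='X': occ=4, LF[10]=C('X')+4=1+4=5
L[11]='X': occ=5, LF[11]=C('X')+5=1+5=6
L[12]='Y': occ=2, LF[12]=C('Y')+2=7+2=9
L[13]='Y': occ=3, LF[13]=C('Y')+3=7+3=10
L[14]='x': occ=1, LF[14]=C('x')+1=11+1=12

Answer: 11 13 14 1 0 2 3 4 7 8 5 6 9 10 12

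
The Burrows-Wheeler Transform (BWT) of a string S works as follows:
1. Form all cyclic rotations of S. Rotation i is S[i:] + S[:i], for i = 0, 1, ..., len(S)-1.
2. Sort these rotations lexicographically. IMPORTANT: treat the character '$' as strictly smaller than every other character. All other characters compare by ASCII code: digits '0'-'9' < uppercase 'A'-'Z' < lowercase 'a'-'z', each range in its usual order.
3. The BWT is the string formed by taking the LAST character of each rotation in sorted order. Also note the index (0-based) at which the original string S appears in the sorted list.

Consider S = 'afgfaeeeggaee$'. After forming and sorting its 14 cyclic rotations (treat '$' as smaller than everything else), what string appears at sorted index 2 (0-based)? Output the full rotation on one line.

Answer: aeeeggaee$afgf

Derivation:
All 14 rotations (rotation i = S[i:]+S[:i]):
  rot[0] = afgfaeeeggaee$
  rot[1] = fgfaeeeggaee$a
  rot[2] = gfaeeeggaee$af
  rot[3] = faeeeggaee$afg
  rot[4] = aeeeggaee$afgf
  rot[5] = eeeggaee$afgfa
  rot[6] = eeggaee$afgfae
  rot[7] = eggaee$afgfaee
  rot[8] = ggaee$afgfaeee
  rot[9] = gaee$afgfaeeeg
  rot[10] = aee$afgfaeeegg
  rot[11] = ee$afgfaeeegga
  rot[12] = e$afgfaeeeggae
  rot[13] = $afgfaeeeggaee
Sorted (with $ < everything):
  sorted[0] = $afgfaeeeggaee
  sorted[1] = aee$afgfaeeegg
  sorted[2] = aeeeggaee$afgf
  sorted[3] = afgfaeeeggaee$
  sorted[4] = e$afgfaeeeggae
  sorted[5] = ee$afgfaeeegga
  sorted[6] = eeeggaee$afgfa
  sorted[7] = eeggaee$afgfae
  sorted[8] = eggaee$afgfaee
  sorted[9] = faeeeggaee$afg
  sorted[10] = fgfaeeeggaee$a
  sorted[11] = gaee$afgfaeeeg
  sorted[12] = gfaeeeggaee$af
  sorted[13] = ggaee$afgfaeee
sorted[2] = aeeeggaee$afgf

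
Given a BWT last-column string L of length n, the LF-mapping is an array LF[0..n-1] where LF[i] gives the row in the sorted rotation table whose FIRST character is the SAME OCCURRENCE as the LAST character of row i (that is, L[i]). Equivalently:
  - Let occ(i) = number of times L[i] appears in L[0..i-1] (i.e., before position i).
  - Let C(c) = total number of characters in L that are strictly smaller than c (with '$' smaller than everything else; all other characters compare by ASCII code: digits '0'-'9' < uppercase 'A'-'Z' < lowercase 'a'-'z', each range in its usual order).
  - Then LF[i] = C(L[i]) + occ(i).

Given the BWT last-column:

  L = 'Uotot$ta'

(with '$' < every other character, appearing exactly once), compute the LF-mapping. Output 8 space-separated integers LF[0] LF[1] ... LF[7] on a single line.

Char counts: '$':1, 'U':1, 'a':1, 'o':2, 't':3
C (first-col start): C('$')=0, C('U')=1, C('a')=2, C('o')=3, C('t')=5
L[0]='U': occ=0, LF[0]=C('U')+0=1+0=1
L[1]='o': occ=0, LF[1]=C('o')+0=3+0=3
L[2]='t': occ=0, LF[2]=C('t')+0=5+0=5
L[3]='o': occ=1, LF[3]=C('o')+1=3+1=4
L[4]='t': occ=1, LF[4]=C('t')+1=5+1=6
L[5]='$': occ=0, LF[5]=C('$')+0=0+0=0
L[6]='t': occ=2, LF[6]=C('t')+2=5+2=7
L[7]='a': occ=0, LF[7]=C('a')+0=2+0=2

Answer: 1 3 5 4 6 0 7 2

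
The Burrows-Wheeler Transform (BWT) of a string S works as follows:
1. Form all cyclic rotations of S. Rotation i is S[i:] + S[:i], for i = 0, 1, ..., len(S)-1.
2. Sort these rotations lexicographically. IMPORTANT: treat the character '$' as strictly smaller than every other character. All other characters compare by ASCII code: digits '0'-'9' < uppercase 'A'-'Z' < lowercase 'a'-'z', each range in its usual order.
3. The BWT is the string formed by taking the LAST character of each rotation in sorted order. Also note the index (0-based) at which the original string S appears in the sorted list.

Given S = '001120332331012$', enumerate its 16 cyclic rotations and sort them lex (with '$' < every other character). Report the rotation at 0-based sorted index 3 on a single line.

All 16 rotations (rotation i = S[i:]+S[:i]):
  rot[0] = 001120332331012$
  rot[1] = 01120332331012$0
  rot[2] = 1120332331012$00
  rot[3] = 120332331012$001
  rot[4] = 20332331012$0011
  rot[5] = 0332331012$00112
  rot[6] = 332331012$001120
  rot[7] = 32331012$0011203
  rot[8] = 2331012$00112033
  rot[9] = 331012$001120332
  rot[10] = 31012$0011203323
  rot[11] = 1012$00112033233
  rot[12] = 012$001120332331
  rot[13] = 12$0011203323310
  rot[14] = 2$00112033233101
  rot[15] = $001120332331012
Sorted (with $ < everything):
  sorted[0] = $001120332331012
  sorted[1] = 001120332331012$
  sorted[2] = 01120332331012$0
  sorted[3] = 012$001120332331
  sorted[4] = 0332331012$00112
  sorted[5] = 1012$00112033233
  sorted[6] = 1120332331012$00
  sorted[7] = 12$0011203323310
  sorted[8] = 120332331012$001
  sorted[9] = 2$00112033233101
  sorted[10] = 20332331012$0011
  sorted[11] = 2331012$00112033
  sorted[12] = 31012$0011203323
  sorted[13] = 32331012$0011203
  sorted[14] = 331012$001120332
  sorted[15] = 332331012$001120
sorted[3] = 012$001120332331

Answer: 012$001120332331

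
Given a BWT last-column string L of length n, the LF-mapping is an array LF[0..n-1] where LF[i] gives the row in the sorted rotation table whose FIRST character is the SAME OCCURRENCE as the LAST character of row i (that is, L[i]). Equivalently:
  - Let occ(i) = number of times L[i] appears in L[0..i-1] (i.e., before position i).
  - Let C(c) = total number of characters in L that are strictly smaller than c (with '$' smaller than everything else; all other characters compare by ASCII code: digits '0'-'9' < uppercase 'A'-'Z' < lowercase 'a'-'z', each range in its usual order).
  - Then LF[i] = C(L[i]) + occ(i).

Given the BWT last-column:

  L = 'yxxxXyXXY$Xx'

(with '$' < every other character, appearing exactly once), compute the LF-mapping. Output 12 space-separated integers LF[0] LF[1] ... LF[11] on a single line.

Char counts: '$':1, 'X':4, 'Y':1, 'x':4, 'y':2
C (first-col start): C('$')=0, C('X')=1, C('Y')=5, C('x')=6, C('y')=10
L[0]='y': occ=0, LF[0]=C('y')+0=10+0=10
L[1]='x': occ=0, LF[1]=C('x')+0=6+0=6
L[2]='x': occ=1, LF[2]=C('x')+1=6+1=7
L[3]='x': occ=2, LF[3]=C('x')+2=6+2=8
L[4]='X': occ=0, LF[4]=C('X')+0=1+0=1
L[5]='y': occ=1, LF[5]=C('y')+1=10+1=11
L[6]='X': occ=1, LF[6]=C('X')+1=1+1=2
L[7]='X': occ=2, LF[7]=C('X')+2=1+2=3
L[8]='Y': occ=0, LF[8]=C('Y')+0=5+0=5
L[9]='$': occ=0, LF[9]=C('$')+0=0+0=0
L[10]='X': occ=3, LF[10]=C('X')+3=1+3=4
L[11]='x': occ=3, LF[11]=C('x')+3=6+3=9

Answer: 10 6 7 8 1 11 2 3 5 0 4 9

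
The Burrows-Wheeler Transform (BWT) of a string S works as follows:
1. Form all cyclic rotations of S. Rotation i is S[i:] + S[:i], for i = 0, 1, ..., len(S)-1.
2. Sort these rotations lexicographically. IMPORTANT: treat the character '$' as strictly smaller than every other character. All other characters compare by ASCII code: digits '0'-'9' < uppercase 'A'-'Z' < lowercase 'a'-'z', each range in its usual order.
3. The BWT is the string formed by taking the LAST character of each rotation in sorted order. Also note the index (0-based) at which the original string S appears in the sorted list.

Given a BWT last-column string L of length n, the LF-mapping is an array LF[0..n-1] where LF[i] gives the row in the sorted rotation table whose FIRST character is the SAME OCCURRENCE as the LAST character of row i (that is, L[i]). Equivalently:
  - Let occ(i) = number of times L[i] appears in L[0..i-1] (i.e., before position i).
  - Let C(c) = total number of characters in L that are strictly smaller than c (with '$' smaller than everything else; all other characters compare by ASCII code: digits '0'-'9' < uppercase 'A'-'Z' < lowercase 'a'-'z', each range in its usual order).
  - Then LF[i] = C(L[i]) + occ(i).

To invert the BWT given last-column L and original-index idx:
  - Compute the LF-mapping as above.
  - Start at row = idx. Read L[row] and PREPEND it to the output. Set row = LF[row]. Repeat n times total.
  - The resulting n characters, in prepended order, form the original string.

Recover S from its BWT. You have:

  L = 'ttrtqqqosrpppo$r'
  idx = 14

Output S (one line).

LF mapping: 13 14 9 15 6 7 8 1 12 10 3 4 5 2 0 11
Walk LF starting at row 14, prepending L[row]:
  step 1: row=14, L[14]='$', prepend. Next row=LF[14]=0
  step 2: row=0, L[0]='t', prepend. Next row=LF[0]=13
  step 3: row=13, L[13]='o', prepend. Next row=LF[13]=2
  step 4: row=2, L[2]='r', prepend. Next row=LF[2]=9
  step 5: row=9, L[9]='r', prepend. Next row=LF[9]=10
  step 6: row=10, L[10]='p', prepend. Next row=LF[10]=3
  step 7: row=3, L[3]='t', prepend. Next row=LF[3]=15
  step 8: row=15, L[15]='r', prepend. Next row=LF[15]=11
  step 9: row=11, L[11]='p', prepend. Next row=LF[11]=4
  step 10: row=4, L[4]='q', prepend. Next row=LF[4]=6
  step 11: row=6, L[6]='q', prepend. Next row=LF[6]=8
  step 12: row=8, L[8]='s', prepend. Next row=LF[8]=12
  step 13: row=12, L[12]='p', prepend. Next row=LF[12]=5
  step 14: row=5, L[5]='q', prepend. Next row=LF[5]=7
  step 15: row=7, L[7]='o', prepend. Next row=LF[7]=1
  step 16: row=1, L[1]='t', prepend. Next row=LF[1]=14
Reversed output: toqpsqqprtprrot$

Answer: toqpsqqprtprrot$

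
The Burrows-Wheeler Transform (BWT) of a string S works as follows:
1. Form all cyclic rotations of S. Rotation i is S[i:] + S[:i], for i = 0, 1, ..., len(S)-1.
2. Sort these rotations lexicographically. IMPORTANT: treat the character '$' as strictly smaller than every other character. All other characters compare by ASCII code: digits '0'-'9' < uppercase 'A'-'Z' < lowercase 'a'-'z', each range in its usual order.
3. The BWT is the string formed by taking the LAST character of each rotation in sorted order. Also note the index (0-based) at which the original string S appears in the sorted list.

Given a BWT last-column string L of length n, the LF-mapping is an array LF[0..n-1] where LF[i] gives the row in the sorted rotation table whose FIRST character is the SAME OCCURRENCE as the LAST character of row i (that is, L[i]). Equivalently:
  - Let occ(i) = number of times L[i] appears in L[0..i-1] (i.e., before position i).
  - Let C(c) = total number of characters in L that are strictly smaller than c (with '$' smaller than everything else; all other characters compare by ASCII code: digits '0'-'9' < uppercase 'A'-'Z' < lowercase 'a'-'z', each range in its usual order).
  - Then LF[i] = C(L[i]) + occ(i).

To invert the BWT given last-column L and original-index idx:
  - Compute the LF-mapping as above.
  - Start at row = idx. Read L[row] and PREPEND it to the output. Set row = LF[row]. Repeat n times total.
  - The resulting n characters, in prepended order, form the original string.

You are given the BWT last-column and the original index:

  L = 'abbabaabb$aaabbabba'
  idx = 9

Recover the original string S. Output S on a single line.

Answer: abbbbabbabaabaaaba$

Derivation:
LF mapping: 1 10 11 2 12 3 4 13 14 0 5 6 7 15 16 8 17 18 9
Walk LF starting at row 9, prepending L[row]:
  step 1: row=9, L[9]='$', prepend. Next row=LF[9]=0
  step 2: row=0, L[0]='a', prepend. Next row=LF[0]=1
  step 3: row=1, L[1]='b', prepend. Next row=LF[1]=10
  step 4: row=10, L[10]='a', prepend. Next row=LF[10]=5
  step 5: row=5, L[5]='a', prepend. Next row=LF[5]=3
  step 6: row=3, L[3]='a', prepend. Next row=LF[3]=2
  step 7: row=2, L[2]='b', prepend. Next row=LF[2]=11
  step 8: row=11, L[11]='a', prepend. Next row=LF[11]=6
  step 9: row=6, L[6]='a', prepend. Next row=LF[6]=4
  step 10: row=4, L[4]='b', prepend. Next row=LF[4]=12
  step 11: row=12, L[12]='a', prepend. Next row=LF[12]=7
  step 12: row=7, L[7]='b', prepend. Next row=LF[7]=13
  step 13: row=13, L[13]='b', prepend. Next row=LF[13]=15
  step 14: row=15, L[15]='a', prepend. Next row=LF[15]=8
  step 15: row=8, L[8]='b', prepend. Next row=LF[8]=14
  step 16: row=14, L[14]='b', prepend. Next row=LF[14]=16
  step 17: row=16, L[16]='b', prepend. Next row=LF[16]=17
  step 18: row=17, L[17]='b', prepend. Next row=LF[17]=18
  step 19: row=18, L[18]='a', prepend. Next row=LF[18]=9
Reversed output: abbbbabbabaabaaaba$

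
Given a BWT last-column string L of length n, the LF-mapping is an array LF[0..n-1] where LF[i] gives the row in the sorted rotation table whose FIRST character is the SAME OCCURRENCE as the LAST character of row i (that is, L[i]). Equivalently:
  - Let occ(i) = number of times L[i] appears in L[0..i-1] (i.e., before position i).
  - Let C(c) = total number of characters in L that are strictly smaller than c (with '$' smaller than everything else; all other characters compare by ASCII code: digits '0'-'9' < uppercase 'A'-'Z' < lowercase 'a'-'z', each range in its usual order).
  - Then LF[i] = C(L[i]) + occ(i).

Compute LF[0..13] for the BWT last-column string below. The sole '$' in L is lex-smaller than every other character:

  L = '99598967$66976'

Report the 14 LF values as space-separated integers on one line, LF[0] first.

Answer: 9 10 1 11 8 12 2 6 0 3 4 13 7 5

Derivation:
Char counts: '$':1, '5':1, '6':4, '7':2, '8':1, '9':5
C (first-col start): C('$')=0, C('5')=1, C('6')=2, C('7')=6, C('8')=8, C('9')=9
L[0]='9': occ=0, LF[0]=C('9')+0=9+0=9
L[1]='9': occ=1, LF[1]=C('9')+1=9+1=10
L[2]='5': occ=0, LF[2]=C('5')+0=1+0=1
L[3]='9': occ=2, LF[3]=C('9')+2=9+2=11
L[4]='8': occ=0, LF[4]=C('8')+0=8+0=8
L[5]='9': occ=3, LF[5]=C('9')+3=9+3=12
L[6]='6': occ=0, LF[6]=C('6')+0=2+0=2
L[7]='7': occ=0, LF[7]=C('7')+0=6+0=6
L[8]='$': occ=0, LF[8]=C('$')+0=0+0=0
L[9]='6': occ=1, LF[9]=C('6')+1=2+1=3
L[10]='6': occ=2, LF[10]=C('6')+2=2+2=4
L[11]='9': occ=4, LF[11]=C('9')+4=9+4=13
L[12]='7': occ=1, LF[12]=C('7')+1=6+1=7
L[13]='6': occ=3, LF[13]=C('6')+3=2+3=5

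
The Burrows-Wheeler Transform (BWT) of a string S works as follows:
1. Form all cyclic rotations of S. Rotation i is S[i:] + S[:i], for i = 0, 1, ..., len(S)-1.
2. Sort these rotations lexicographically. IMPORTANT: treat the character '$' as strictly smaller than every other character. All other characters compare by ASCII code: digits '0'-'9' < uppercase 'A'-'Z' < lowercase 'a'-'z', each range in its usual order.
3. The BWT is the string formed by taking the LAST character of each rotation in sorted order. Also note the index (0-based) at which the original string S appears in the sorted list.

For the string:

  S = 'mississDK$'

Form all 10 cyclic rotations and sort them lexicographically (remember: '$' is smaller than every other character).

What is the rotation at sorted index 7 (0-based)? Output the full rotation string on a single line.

All 10 rotations (rotation i = S[i:]+S[:i]):
  rot[0] = mississDK$
  rot[1] = ississDK$m
  rot[2] = ssissDK$mi
  rot[3] = sissDK$mis
  rot[4] = issDK$miss
  rot[5] = ssDK$missi
  rot[6] = sDK$missis
  rot[7] = DK$mississ
  rot[8] = K$mississD
  rot[9] = $mississDK
Sorted (with $ < everything):
  sorted[0] = $mississDK
  sorted[1] = DK$mississ
  sorted[2] = K$mississD
  sorted[3] = issDK$miss
  sorted[4] = ississDK$m
  sorted[5] = mississDK$
  sorted[6] = sDK$missis
  sorted[7] = sissDK$mis
  sorted[8] = ssDK$missi
  sorted[9] = ssissDK$mi
sorted[7] = sissDK$mis

Answer: sissDK$mis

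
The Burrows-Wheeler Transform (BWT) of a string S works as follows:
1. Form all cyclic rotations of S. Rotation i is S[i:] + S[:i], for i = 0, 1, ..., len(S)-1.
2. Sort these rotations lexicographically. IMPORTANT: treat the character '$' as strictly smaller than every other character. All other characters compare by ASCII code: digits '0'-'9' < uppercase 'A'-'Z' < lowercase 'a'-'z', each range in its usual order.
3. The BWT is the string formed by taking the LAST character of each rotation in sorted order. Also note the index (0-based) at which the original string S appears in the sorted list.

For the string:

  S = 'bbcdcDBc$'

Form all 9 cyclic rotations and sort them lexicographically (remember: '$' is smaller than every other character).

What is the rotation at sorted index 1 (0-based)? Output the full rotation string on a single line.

Answer: Bc$bbcdcD

Derivation:
All 9 rotations (rotation i = S[i:]+S[:i]):
  rot[0] = bbcdcDBc$
  rot[1] = bcdcDBc$b
  rot[2] = cdcDBc$bb
  rot[3] = dcDBc$bbc
  rot[4] = cDBc$bbcd
  rot[5] = DBc$bbcdc
  rot[6] = Bc$bbcdcD
  rot[7] = c$bbcdcDB
  rot[8] = $bbcdcDBc
Sorted (with $ < everything):
  sorted[0] = $bbcdcDBc
  sorted[1] = Bc$bbcdcD
  sorted[2] = DBc$bbcdc
  sorted[3] = bbcdcDBc$
  sorted[4] = bcdcDBc$b
  sorted[5] = c$bbcdcDB
  sorted[6] = cDBc$bbcd
  sorted[7] = cdcDBc$bb
  sorted[8] = dcDBc$bbc
sorted[1] = Bc$bbcdcD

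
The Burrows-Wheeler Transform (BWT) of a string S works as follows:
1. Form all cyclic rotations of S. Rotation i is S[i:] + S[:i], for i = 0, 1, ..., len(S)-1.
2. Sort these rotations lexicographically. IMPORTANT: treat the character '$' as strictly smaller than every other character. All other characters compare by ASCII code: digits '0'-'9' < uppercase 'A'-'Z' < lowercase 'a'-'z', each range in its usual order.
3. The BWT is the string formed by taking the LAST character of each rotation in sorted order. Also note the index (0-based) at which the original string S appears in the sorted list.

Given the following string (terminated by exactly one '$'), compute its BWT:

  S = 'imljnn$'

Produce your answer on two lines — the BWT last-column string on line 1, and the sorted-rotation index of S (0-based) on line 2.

Answer: n$lminj
1

Derivation:
All 7 rotations (rotation i = S[i:]+S[:i]):
  rot[0] = imljnn$
  rot[1] = mljnn$i
  rot[2] = ljnn$im
  rot[3] = jnn$iml
  rot[4] = nn$imlj
  rot[5] = n$imljn
  rot[6] = $imljnn
Sorted (with $ < everything):
  sorted[0] = $imljnn  (last char: 'n')
  sorted[1] = imljnn$  (last char: '$')
  sorted[2] = jnn$iml  (last char: 'l')
  sorted[3] = ljnn$im  (last char: 'm')
  sorted[4] = mljnn$i  (last char: 'i')
  sorted[5] = n$imljn  (last char: 'n')
  sorted[6] = nn$imlj  (last char: 'j')
Last column: n$lminj
Original string S is at sorted index 1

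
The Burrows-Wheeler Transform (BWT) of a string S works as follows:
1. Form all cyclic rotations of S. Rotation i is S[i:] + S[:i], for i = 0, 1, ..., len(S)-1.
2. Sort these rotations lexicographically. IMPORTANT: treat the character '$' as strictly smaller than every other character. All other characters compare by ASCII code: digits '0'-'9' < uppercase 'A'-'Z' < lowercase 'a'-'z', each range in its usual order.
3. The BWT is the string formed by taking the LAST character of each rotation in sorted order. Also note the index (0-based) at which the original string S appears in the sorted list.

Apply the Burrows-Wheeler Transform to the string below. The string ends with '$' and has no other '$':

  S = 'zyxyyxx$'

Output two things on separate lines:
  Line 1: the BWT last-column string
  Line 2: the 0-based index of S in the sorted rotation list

Answer: xxyyyzx$
7

Derivation:
All 8 rotations (rotation i = S[i:]+S[:i]):
  rot[0] = zyxyyxx$
  rot[1] = yxyyxx$z
  rot[2] = xyyxx$zy
  rot[3] = yyxx$zyx
  rot[4] = yxx$zyxy
  rot[5] = xx$zyxyy
  rot[6] = x$zyxyyx
  rot[7] = $zyxyyxx
Sorted (with $ < everything):
  sorted[0] = $zyxyyxx  (last char: 'x')
  sorted[1] = x$zyxyyx  (last char: 'x')
  sorted[2] = xx$zyxyy  (last char: 'y')
  sorted[3] = xyyxx$zy  (last char: 'y')
  sorted[4] = yxx$zyxy  (last char: 'y')
  sorted[5] = yxyyxx$z  (last char: 'z')
  sorted[6] = yyxx$zyx  (last char: 'x')
  sorted[7] = zyxyyxx$  (last char: '$')
Last column: xxyyyzx$
Original string S is at sorted index 7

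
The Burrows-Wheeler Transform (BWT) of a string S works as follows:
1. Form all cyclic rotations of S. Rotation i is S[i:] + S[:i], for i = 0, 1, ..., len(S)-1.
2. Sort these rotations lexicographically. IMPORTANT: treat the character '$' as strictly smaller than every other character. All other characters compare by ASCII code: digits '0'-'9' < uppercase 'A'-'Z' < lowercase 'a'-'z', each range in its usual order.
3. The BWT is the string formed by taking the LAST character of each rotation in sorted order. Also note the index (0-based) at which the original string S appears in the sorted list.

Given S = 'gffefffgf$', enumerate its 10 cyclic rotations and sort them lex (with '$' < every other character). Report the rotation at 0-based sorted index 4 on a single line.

Answer: ffefffgf$g

Derivation:
All 10 rotations (rotation i = S[i:]+S[:i]):
  rot[0] = gffefffgf$
  rot[1] = ffefffgf$g
  rot[2] = fefffgf$gf
  rot[3] = efffgf$gff
  rot[4] = fffgf$gffe
  rot[5] = ffgf$gffef
  rot[6] = fgf$gffeff
  rot[7] = gf$gffefff
  rot[8] = f$gffefffg
  rot[9] = $gffefffgf
Sorted (with $ < everything):
  sorted[0] = $gffefffgf
  sorted[1] = efffgf$gff
  sorted[2] = f$gffefffg
  sorted[3] = fefffgf$gf
  sorted[4] = ffefffgf$g
  sorted[5] = fffgf$gffe
  sorted[6] = ffgf$gffef
  sorted[7] = fgf$gffeff
  sorted[8] = gf$gffefff
  sorted[9] = gffefffgf$
sorted[4] = ffefffgf$g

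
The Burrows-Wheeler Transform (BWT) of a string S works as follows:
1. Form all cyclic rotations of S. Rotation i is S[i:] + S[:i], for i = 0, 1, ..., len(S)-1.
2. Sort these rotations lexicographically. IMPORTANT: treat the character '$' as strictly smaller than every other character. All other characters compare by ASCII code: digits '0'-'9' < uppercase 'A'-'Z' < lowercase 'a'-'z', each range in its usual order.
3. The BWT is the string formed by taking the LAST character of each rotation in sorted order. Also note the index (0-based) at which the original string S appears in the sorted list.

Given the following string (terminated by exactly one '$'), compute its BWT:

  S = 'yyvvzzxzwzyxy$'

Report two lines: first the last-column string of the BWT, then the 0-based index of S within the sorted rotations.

All 14 rotations (rotation i = S[i:]+S[:i]):
  rot[0] = yyvvzzxzwzyxy$
  rot[1] = yvvzzxzwzyxy$y
  rot[2] = vvzzxzwzyxy$yy
  rot[3] = vzzxzwzyxy$yyv
  rot[4] = zzxzwzyxy$yyvv
  rot[5] = zxzwzyxy$yyvvz
  rot[6] = xzwzyxy$yyvvzz
  rot[7] = zwzyxy$yyvvzzx
  rot[8] = wzyxy$yyvvzzxz
  rot[9] = zyxy$yyvvzzxzw
  rot[10] = yxy$yyvvzzxzwz
  rot[11] = xy$yyvvzzxzwzy
  rot[12] = y$yyvvzzxzwzyx
  rot[13] = $yyvvzzxzwzyxy
Sorted (with $ < everything):
  sorted[0] = $yyvvzzxzwzyxy  (last char: 'y')
  sorted[1] = vvzzxzwzyxy$yy  (last char: 'y')
  sorted[2] = vzzxzwzyxy$yyv  (last char: 'v')
  sorted[3] = wzyxy$yyvvzzxz  (last char: 'z')
  sorted[4] = xy$yyvvzzxzwzy  (last char: 'y')
  sorted[5] = xzwzyxy$yyvvzz  (last char: 'z')
  sorted[6] = y$yyvvzzxzwzyx  (last char: 'x')
  sorted[7] = yvvzzxzwzyxy$y  (last char: 'y')
  sorted[8] = yxy$yyvvzzxzwz  (last char: 'z')
  sorted[9] = yyvvzzxzwzyxy$  (last char: '$')
  sorted[10] = zwzyxy$yyvvzzx  (last char: 'x')
  sorted[11] = zxzwzyxy$yyvvz  (last char: 'z')
  sorted[12] = zyxy$yyvvzzxzw  (last char: 'w')
  sorted[13] = zzxzwzyxy$yyvv  (last char: 'v')
Last column: yyvzyzxyz$xzwv
Original string S is at sorted index 9

Answer: yyvzyzxyz$xzwv
9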